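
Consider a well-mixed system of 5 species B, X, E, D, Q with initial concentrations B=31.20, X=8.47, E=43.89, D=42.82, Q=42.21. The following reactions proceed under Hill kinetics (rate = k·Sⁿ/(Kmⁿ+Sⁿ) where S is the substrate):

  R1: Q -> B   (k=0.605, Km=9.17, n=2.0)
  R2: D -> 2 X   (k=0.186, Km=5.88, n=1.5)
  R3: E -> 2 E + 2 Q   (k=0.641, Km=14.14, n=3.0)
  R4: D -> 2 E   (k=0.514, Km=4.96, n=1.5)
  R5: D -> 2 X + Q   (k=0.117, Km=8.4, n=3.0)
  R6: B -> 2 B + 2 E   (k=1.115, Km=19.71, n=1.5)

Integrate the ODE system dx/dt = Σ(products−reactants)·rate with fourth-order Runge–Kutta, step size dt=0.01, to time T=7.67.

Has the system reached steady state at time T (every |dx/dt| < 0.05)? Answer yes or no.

RK4 with dt=0.01: 767 steps to T=7.67. Trajectory (selected grid times):
t=0.00: B=31.20 X=8.47 E=43.89 D=42.82 Q=42.21
t=0.85: B=32.33 X=8.97 E=46.53 D=42.15 Q=42.87
t=1.70: B=33.47 X=9.47 E=49.20 D=41.48 Q=43.54
t=2.56: B=34.63 X=9.97 E=51.92 D=40.81 Q=44.22
t=3.41: B=35.79 X=10.47 E=54.63 D=40.14 Q=44.90
t=4.26: B=36.96 X=10.96 E=57.35 D=39.47 Q=45.58
t=5.11: B=38.15 X=11.46 E=60.10 D=38.81 Q=46.25
t=5.97: B=39.35 X=11.96 E=62.90 D=38.13 Q=46.94
t=6.82: B=40.55 X=12.45 E=65.68 D=37.47 Q=47.62
t=7.67: B=41.76 X=12.95 E=68.47 D=36.81 Q=48.30
Rates at T: R1=0.5840, R2=0.1748, R3=0.6354, R4=0.4898, R5=0.1156, R6=0.8420
dx/dt at T (Σ net stoichiometry × rate): B=+1.4259, X=+0.5809, E=+3.2989, D=-0.7802, Q=+0.8025
Largest |dx/dt| is |+3.2989| (E) ≥ 0.05 → not steady.

Steady state at T: no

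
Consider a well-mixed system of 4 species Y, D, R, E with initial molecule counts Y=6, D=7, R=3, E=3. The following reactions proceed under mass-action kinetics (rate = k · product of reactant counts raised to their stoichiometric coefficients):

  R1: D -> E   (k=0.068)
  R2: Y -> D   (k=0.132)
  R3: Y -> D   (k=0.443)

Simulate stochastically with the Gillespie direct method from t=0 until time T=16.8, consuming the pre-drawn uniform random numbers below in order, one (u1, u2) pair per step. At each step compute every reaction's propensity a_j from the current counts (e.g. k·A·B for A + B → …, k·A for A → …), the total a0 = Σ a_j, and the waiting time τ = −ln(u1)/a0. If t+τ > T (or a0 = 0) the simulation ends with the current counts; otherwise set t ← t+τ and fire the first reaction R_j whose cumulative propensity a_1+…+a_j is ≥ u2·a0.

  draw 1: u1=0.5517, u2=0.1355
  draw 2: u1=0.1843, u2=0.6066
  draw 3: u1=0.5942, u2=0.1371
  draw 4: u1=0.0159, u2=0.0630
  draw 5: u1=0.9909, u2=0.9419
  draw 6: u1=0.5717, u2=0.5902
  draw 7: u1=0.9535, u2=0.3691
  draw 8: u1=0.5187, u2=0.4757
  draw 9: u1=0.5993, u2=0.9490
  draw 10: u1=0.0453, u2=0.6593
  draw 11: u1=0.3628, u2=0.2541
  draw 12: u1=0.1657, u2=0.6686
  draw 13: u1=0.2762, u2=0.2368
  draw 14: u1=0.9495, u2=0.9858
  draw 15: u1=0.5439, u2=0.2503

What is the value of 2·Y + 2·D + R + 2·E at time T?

Check how each reaction changes W = 2·Y + 2·D + R + 2·E (weight of products minus weight of reactants):
R1: D -> E: (2·1) − (2·1) = 2 − 2 = 0
R2: Y -> D: (2·1) − (2·1) = 2 − 2 = 0
R3: Y -> D: (2·1) − (2·1) = 2 − 2 = 0
Every reaction leaves W unchanged, so W is conserved and no simulation is needed: W(T) = W(0) = 2·6 + 2·7 + 3 + 2·3 = 35

Value at T = 35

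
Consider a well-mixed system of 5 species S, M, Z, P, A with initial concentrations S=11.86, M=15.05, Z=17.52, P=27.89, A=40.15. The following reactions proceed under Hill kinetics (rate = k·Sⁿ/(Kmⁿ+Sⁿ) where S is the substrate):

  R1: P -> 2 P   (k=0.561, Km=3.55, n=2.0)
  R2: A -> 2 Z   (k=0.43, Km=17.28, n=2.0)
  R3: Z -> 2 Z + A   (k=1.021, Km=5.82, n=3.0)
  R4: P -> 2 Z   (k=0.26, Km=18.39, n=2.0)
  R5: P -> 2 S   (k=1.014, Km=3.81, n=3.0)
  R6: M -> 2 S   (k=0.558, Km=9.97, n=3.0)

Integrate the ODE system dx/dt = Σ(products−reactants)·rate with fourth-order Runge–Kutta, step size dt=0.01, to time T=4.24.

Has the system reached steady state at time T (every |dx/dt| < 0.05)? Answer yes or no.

RK4 with dt=0.01: 424 steps to T=4.24. Trajectory (selected grid times):
t=0.00: S=11.86 M=15.05 Z=17.52 P=27.89 A=40.15
t=0.47: S=13.22 M=14.85 Z=18.50 P=27.59 A=40.44
t=0.94: S=14.57 M=14.65 Z=19.47 P=27.29 A=40.74
t=1.41: S=15.91 M=14.45 Z=20.45 P=26.99 A=41.04
t=1.88: S=17.26 M=14.25 Z=21.43 P=26.69 A=41.33
t=2.36: S=18.62 M=14.05 Z=22.43 P=26.38 A=41.64
t=2.83: S=19.96 M=13.86 Z=23.41 P=26.09 A=41.94
t=3.30: S=21.29 M=13.67 Z=24.40 P=25.79 A=42.24
t=3.77: S=22.62 M=13.48 Z=25.38 P=25.49 A=42.54
t=4.24: S=23.94 M=13.30 Z=26.36 P=25.20 A=42.84
Rates at T: R1=0.5501, R2=0.3698, R3=1.0101, R4=0.1696, R5=1.0105, R6=0.3926
dx/dt at T (Σ net stoichiometry × rate): S=+2.8062, M=-0.3926, Z=+2.0890, P=-0.6301, A=+0.6403
Largest |dx/dt| is |+2.8062| (S) ≥ 0.05 → not steady.

Steady state at T: no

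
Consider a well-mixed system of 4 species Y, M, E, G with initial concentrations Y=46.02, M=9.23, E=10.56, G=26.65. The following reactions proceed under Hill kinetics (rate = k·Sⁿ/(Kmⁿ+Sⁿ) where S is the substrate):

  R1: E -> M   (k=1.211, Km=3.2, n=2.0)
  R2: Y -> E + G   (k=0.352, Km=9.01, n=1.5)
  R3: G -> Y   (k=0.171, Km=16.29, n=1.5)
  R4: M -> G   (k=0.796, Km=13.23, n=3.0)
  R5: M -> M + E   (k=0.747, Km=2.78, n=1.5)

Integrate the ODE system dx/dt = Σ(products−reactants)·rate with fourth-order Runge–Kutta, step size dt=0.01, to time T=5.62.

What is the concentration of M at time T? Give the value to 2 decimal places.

M at T = 13.65

RK4 with dt=0.01: 562 steps to T=5.62. Trajectory (selected grid times):
t=0.00: Y=46.02 M=9.23 E=10.56 G=26.65
t=0.62: Y=45.89 M=9.78 E=10.47 G=26.91
t=1.25: Y=45.76 M=10.33 E=10.39 G=27.20
t=1.87: Y=45.63 M=10.85 E=10.31 G=27.49
t=2.50: Y=45.50 M=11.36 E=10.24 G=27.81
t=3.12: Y=45.38 M=11.84 E=10.17 G=28.13
t=3.75: Y=45.25 M=12.32 E=10.11 G=28.48
t=4.37: Y=45.12 M=12.77 E=10.04 G=28.83
t=5.00: Y=44.99 M=13.22 E=9.98 G=29.20
t=5.62: Y=44.87 M=13.65 E=9.93 G=29.58
Read off M at T=5.62: 13.65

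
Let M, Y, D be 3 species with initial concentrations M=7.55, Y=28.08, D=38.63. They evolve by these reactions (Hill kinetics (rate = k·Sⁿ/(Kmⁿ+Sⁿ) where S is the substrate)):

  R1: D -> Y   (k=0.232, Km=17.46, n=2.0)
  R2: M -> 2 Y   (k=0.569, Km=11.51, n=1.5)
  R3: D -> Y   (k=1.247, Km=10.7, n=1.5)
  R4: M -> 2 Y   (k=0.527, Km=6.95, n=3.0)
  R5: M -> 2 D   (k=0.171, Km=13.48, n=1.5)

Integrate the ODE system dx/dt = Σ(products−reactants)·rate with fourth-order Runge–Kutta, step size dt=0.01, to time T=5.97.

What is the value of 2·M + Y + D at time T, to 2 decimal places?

Check how each reaction changes W = 2·M + Y + D (weight of products minus weight of reactants):
R1: D -> Y: (1·1) − (1·1) = 1 − 1 = 0
R2: M -> 2 Y: (1·2) − (2·1) = 2 − 2 = 0
R3: D -> Y: (1·1) − (1·1) = 1 − 1 = 0
R4: M -> 2 Y: (1·2) − (2·1) = 2 − 2 = 0
R5: M -> 2 D: (1·2) − (2·1) = 2 − 2 = 0
Every reaction leaves W unchanged, so W is conserved and no simulation is needed: W(T) = W(0) = 2·7.55 + 28.08 + 38.63 = 81.81

Value at T = 81.81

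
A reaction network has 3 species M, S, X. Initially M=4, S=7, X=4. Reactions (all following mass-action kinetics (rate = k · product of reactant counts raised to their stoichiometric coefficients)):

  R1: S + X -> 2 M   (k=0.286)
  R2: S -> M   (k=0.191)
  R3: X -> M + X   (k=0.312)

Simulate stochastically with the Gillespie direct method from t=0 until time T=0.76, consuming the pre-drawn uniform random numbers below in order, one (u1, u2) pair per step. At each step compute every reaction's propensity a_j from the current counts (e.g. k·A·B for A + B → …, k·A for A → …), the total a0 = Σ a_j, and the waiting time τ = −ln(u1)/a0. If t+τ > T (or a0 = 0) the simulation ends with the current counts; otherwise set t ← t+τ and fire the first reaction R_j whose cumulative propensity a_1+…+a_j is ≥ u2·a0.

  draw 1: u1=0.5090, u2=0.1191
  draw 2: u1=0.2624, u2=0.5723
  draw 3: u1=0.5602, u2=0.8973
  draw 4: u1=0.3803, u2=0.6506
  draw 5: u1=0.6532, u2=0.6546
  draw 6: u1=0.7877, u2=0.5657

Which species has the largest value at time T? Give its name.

t=0.000: M=4 S=7 X=4
Draw 1: a1=8.008, a2=1.337, a3=1.248, a0=10.593; τ=−ln(0.5090)/10.593=0.064 → t=0.064; u2·a0=0.1191·10.593=1.262 ≤ a1=8.008 → R1 fires; M=6 S=6 X=3
Draw 2: a1=5.148, a2=1.146, a3=0.936, a0=7.230; τ=−ln(0.2624)/7.230=0.185 → t=0.249; u2·a0=0.5723·7.230=4.138 ≤ a1=5.148 → R1 fires; M=8 S=5 X=2
Draw 3: a1=2.860, a2=0.955, a3=0.624, a0=4.439; τ=−ln(0.5602)/4.439=0.131 → t=0.379; u2·a0=0.8973·4.439=3.983; a1+a2=3.815 < 3.983 ≤ a1+…+a3=4.439 → R3 fires; M=9 S=5 X=2
Draw 4: a1=2.860, a2=0.955, a3=0.624, a0=4.439; τ=−ln(0.3803)/4.439=0.218 → t=0.597; u2·a0=0.6506·4.439=2.888; a1=2.860 < 2.888 ≤ a1+a2=3.815 → R2 fires; M=10 S=4 X=2
Draw 5: a1=2.288, a2=0.764, a3=0.624, a0=3.676; τ=−ln(0.6532)/3.676=0.116 → t=0.713; u2·a0=0.6546·3.676=2.406; a1=2.288 < 2.406 ≤ a1+a2=3.052 → R2 fires; M=11 S=3 X=2
Draw 6: a1=1.716, a2=0.573, a3=0.624, a0=2.913; τ=−ln(0.7877)/2.913=0.082 → t=0.795 > T=0.76: stop.
At T=0.76: M=11 S=3 X=2; the largest is M.

Dominant species at T: M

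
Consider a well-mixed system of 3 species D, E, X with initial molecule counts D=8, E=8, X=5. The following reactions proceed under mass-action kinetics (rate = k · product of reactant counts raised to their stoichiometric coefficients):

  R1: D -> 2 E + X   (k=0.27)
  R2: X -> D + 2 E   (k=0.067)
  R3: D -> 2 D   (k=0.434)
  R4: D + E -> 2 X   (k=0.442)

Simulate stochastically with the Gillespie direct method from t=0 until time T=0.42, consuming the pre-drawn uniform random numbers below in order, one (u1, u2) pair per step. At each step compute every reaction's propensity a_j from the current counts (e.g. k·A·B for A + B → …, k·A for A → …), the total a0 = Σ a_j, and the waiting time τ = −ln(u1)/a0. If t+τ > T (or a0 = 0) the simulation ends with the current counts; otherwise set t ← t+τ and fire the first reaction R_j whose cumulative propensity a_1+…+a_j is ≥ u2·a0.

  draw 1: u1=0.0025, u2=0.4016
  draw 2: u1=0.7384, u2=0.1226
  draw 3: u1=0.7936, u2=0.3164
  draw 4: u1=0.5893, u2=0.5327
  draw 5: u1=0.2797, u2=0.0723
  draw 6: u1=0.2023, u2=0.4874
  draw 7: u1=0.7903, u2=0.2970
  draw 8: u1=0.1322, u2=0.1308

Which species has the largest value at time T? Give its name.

t=0.000: D=8 E=8 X=5
Draw 1: a1=2.160, a2=0.335, a3=3.472, a4=28.288, a0=34.255; τ=−ln(0.0025)/34.255=0.175 → t=0.175; u2·a0=0.4016·34.255=13.757; a1+…+a3=5.967 < 13.757 ≤ a1+…+a4=34.255 → R4 fires; D=7 E=7 X=7
Draw 2: a1=1.890, a2=0.469, a3=3.038, a4=21.658, a0=27.055; τ=−ln(0.7384)/27.055=0.011 → t=0.186; u2·a0=0.1226·27.055=3.317; a1+a2=2.359 < 3.317 ≤ a1+…+a3=5.397 → R3 fires; D=8 E=7 X=7
Draw 3: a1=2.160, a2=0.469, a3=3.472, a4=24.752, a0=30.853; τ=−ln(0.7936)/30.853=0.007 → t=0.194; u2·a0=0.3164·30.853=9.762; a1+…+a3=6.101 < 9.762 ≤ a1+…+a4=30.853 → R4 fires; D=7 E=6 X=9
Draw 4: a1=1.890, a2=0.603, a3=3.038, a4=18.564, a0=24.095; τ=−ln(0.5893)/24.095=0.022 → t=0.216; u2·a0=0.5327·24.095=12.835; a1+…+a3=5.531 < 12.835 ≤ a1+…+a4=24.095 → R4 fires; D=6 E=5 X=11
Draw 5: a1=1.620, a2=0.737, a3=2.604, a4=13.260, a0=18.221; τ=−ln(0.2797)/18.221=0.070 → t=0.285; u2·a0=0.0723·18.221=1.317 ≤ a1=1.620 → R1 fires; D=5 E=7 X=12
Draw 6: a1=1.350, a2=0.804, a3=2.170, a4=15.470, a0=19.794; τ=−ln(0.2023)/19.794=0.081 → t=0.366; u2·a0=0.4874·19.794=9.648; a1+…+a3=4.324 < 9.648 ≤ a1+…+a4=19.794 → R4 fires; D=4 E=6 X=14
Draw 7: a1=1.080, a2=0.938, a3=1.736, a4=10.608, a0=14.362; τ=−ln(0.7903)/14.362=0.016 → t=0.383; u2·a0=0.2970·14.362=4.266; a1+…+a3=3.754 < 4.266 ≤ a1+…+a4=14.362 → R4 fires; D=3 E=5 X=16
Draw 8: a1=0.810, a2=1.072, a3=1.302, a4=6.630, a0=9.814; τ=−ln(0.1322)/9.814=0.206 → t=0.589 > T=0.42: stop.
At T=0.42: D=3 E=5 X=16; the largest is X.

Dominant species at T: X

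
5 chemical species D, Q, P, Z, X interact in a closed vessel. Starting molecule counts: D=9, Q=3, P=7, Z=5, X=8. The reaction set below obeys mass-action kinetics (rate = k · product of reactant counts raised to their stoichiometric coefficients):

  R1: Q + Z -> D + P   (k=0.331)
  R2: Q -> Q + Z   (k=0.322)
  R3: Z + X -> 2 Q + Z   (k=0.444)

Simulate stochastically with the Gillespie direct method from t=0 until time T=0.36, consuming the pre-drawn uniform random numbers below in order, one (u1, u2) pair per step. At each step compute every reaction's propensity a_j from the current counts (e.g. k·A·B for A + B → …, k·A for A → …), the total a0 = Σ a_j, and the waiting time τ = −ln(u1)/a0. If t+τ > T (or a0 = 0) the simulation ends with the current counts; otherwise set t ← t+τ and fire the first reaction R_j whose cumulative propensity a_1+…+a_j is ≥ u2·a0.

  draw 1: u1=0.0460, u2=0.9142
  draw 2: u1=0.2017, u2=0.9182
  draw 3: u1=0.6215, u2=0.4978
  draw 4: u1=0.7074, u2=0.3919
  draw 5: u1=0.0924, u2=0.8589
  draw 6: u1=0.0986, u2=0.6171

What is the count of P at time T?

t=0.000: D=9 Q=3 P=7 Z=5 X=8
Draw 1: a1=4.965, a2=0.966, a3=17.760, a0=23.691; τ=−ln(0.0460)/23.691=0.130 → t=0.130; u2·a0=0.9142·23.691=21.658; a1+a2=5.931 < 21.658 ≤ a1+…+a3=23.691 → R3 fires; D=9 Q=5 P=7 Z=5 X=7
Draw 2: a1=8.275, a2=1.610, a3=15.540, a0=25.425; τ=−ln(0.2017)/25.425=0.063 → t=0.193; u2·a0=0.9182·25.425=23.345; a1+a2=9.885 < 23.345 ≤ a1+…+a3=25.425 → R3 fires; D=9 Q=7 P=7 Z=5 X=6
Draw 3: a1=11.585, a2=2.254, a3=13.320, a0=27.159; τ=−ln(0.6215)/27.159=0.018 → t=0.210; u2·a0=0.4978·27.159=13.520; a1=11.585 < 13.520 ≤ a1+a2=13.839 → R2 fires; D=9 Q=7 P=7 Z=6 X=6
Draw 4: a1=13.902, a2=2.254, a3=15.984, a0=32.140; τ=−ln(0.7074)/32.140=0.011 → t=0.221; u2·a0=0.3919·32.140=12.596 ≤ a1=13.902 → R1 fires; D=10 Q=6 P=8 Z=5 X=6
Draw 5: a1=9.930, a2=1.932, a3=13.320, a0=25.182; τ=−ln(0.0924)/25.182=0.095 → t=0.316; u2·a0=0.8589·25.182=21.629; a1+a2=11.862 < 21.629 ≤ a1+…+a3=25.182 → R3 fires; D=10 Q=8 P=8 Z=5 X=5
Draw 6: a1=13.240, a2=2.576, a3=11.100, a0=26.916; τ=−ln(0.0986)/26.916=0.086 → t=0.402 > T=0.36: stop.
Read off P at T=0.36: 8

P at T = 8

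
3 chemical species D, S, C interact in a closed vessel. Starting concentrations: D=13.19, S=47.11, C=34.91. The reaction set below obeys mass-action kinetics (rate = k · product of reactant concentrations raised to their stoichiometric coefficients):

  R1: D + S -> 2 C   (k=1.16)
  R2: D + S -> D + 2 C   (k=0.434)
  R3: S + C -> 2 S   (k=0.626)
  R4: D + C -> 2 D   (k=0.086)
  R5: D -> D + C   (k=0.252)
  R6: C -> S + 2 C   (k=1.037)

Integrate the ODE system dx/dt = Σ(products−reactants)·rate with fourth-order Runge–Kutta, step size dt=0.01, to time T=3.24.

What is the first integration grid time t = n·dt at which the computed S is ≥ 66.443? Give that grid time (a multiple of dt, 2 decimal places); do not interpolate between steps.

RK4 with dt=0.01: 324 steps to T=3.24. Trajectory (selected grid times):
t=0.00: D=13.19 S=47.11 C=34.91
t=0.02: D=4.24 S=59.65 C=36.49
t=0.03: D=2.06 S=70.37 C=29.50
t=0.36: D=0.00 S=104.11 C=0.00
t=0.72: D=0.00 S=104.11 C=0.00
t=1.08: D=0.00 S=104.11 C=0.00
t=1.44: D=0.00 S=104.11 C=0.00
t=1.80: D=0.00 S=104.11 C=0.00
t=2.16: D=0.00 S=104.11 C=0.00
t=2.52: D=0.00 S=104.11 C=0.00
t=2.88: D=0.00 S=104.11 C=0.00
t=3.24: D=0.00 S=104.11 C=0.00
S(0.02)=59.654 < 66.443 but S(0.03)=70.365 ≥ 66.443, so the first grid time is t=0.03.

Threshold first reached at t = 0.03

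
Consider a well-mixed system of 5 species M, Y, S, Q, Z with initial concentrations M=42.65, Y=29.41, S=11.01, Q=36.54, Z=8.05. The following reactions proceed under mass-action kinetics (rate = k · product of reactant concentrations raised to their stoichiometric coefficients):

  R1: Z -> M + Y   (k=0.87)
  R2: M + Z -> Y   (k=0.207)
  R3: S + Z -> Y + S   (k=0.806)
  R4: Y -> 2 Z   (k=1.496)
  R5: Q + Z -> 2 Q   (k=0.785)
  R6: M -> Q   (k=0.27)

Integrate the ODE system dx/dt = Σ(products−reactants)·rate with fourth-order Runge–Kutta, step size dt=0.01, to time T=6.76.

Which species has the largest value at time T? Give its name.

RK4 with dt=0.01: 676 steps to T=6.76. Trajectory (selected grid times):
t=0.00: M=42.65 Y=29.41 S=11.01 Q=36.54 Z=8.05
t=0.75: M=28.97 Y=18.43 S=11.01 Q=90.28 Z=0.65
t=1.50: M=22.45 Y=8.49 S=11.01 Q=120.30 Z=0.24
t=2.25: M=17.99 Y=3.64 S=11.01 Q=135.82 Z=0.09
t=3.00: M=14.59 Y=1.51 S=11.01 Q=144.02 Z=0.04
t=3.76: M=11.86 Y=0.61 S=11.01 Q=148.77 Z=0.01
t=4.51: M=9.67 Y=0.24 S=11.01 Q=151.76 Z=0.01
t=5.26: M=7.90 Y=0.10 S=11.01 Q=153.86 Z=0.00
t=6.01: M=6.45 Y=0.04 S=11.01 Q=155.44 Z=0.00
t=6.76: M=5.27 Y=0.01 S=11.01 Q=156.67 Z=0.00
At T=6.76: M=5.27 Y=0.01 S=11.01 Q=156.67 Z=0.00; the largest is Q.

Dominant species at T: Q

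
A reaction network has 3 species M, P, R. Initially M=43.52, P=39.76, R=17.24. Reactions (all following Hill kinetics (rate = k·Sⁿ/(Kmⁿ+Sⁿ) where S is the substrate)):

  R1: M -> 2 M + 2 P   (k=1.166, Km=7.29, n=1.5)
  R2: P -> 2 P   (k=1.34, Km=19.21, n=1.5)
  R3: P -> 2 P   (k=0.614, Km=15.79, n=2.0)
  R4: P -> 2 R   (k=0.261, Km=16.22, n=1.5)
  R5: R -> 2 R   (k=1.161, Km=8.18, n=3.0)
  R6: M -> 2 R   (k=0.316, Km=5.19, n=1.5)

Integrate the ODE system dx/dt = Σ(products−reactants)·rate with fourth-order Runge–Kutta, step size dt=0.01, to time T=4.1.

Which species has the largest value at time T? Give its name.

RK4 with dt=0.01: 410 steps to T=4.1. Trajectory (selected grid times):
t=0.00: M=43.52 P=39.76 R=17.24
t=0.46: M=43.88 P=41.38 R=18.20
t=0.91: M=44.24 P=42.97 R=19.14
t=1.37: M=44.60 P=44.61 R=20.12
t=1.82: M=44.96 P=46.21 R=21.07
t=2.28: M=45.32 P=47.86 R=22.06
t=2.73: M=45.68 P=49.48 R=23.03
t=3.19: M=46.04 P=51.15 R=24.03
t=3.64: M=46.40 P=52.78 R=25.00
t=4.10: M=46.76 P=54.45 R=26.01
At T=4.1: M=46.76 P=54.45 R=26.01; the largest is P.

Dominant species at T: P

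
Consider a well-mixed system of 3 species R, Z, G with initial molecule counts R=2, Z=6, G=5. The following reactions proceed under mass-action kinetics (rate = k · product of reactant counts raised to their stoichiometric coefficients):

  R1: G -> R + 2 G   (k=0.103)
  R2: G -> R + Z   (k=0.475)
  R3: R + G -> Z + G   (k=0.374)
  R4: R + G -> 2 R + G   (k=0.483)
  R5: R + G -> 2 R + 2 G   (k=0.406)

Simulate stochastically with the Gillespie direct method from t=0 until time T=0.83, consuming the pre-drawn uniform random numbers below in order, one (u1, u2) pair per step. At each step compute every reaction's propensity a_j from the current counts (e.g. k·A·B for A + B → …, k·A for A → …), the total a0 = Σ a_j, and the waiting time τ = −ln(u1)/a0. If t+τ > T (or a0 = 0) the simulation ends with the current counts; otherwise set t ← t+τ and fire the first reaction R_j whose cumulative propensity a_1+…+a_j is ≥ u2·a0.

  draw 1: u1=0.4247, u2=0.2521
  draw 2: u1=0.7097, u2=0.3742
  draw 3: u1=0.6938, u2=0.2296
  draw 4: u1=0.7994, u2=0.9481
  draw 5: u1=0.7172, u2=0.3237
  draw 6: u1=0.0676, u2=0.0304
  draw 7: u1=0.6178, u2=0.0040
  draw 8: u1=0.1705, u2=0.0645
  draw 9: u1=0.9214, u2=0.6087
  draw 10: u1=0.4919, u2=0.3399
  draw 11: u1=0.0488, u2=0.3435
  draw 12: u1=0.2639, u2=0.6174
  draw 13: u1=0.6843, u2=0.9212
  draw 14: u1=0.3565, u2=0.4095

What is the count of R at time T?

R at T = 5

t=0.000: R=2 Z=6 G=5
Draw 1: a1=0.515, a2=2.375, a3=3.740, a4=4.830, a5=4.060, a0=15.520; τ=−ln(0.4247)/15.520=0.055 → t=0.055; u2·a0=0.2521·15.520=3.913; a1+a2=2.890 < 3.913 ≤ a1+…+a3=6.630 → R3 fires; R=1 Z=7 G=5
Draw 2: a1=0.515, a2=2.375, a3=1.870, a4=2.415, a5=2.030, a0=9.205; τ=−ln(0.7097)/9.205=0.037 → t=0.092; u2·a0=0.3742·9.205=3.445; a1+a2=2.890 < 3.445 ≤ a1+…+a3=4.760 → R3 fires; R=0 Z=8 G=5
Draw 3: a1=0.515, a2=2.375, a3=0.000, a4=0.000, a5=0.000, a0=2.890; τ=−ln(0.6938)/2.890=0.126 → t=0.219; u2·a0=0.2296·2.890=0.664; a1=0.515 < 0.664 ≤ a1+a2=2.890 → R2 fires; R=1 Z=9 G=4
Draw 4: a1=0.412, a2=1.900, a3=1.496, a4=1.932, a5=1.624, a0=7.364; τ=−ln(0.7994)/7.364=0.030 → t=0.249; u2·a0=0.9481·7.364=6.982; a1+…+a4=5.740 < 6.982 ≤ a1+…+a5=7.364 → R5 fires; R=2 Z=9 G=5
Draw 5: a1=0.515, a2=2.375, a3=3.740, a4=4.830, a5=4.060, a0=15.520; τ=−ln(0.7172)/15.520=0.021 → t=0.271; u2·a0=0.3237·15.520=5.024; a1+a2=2.890 < 5.024 ≤ a1+…+a3=6.630 → R3 fires; R=1 Z=10 G=5
Draw 6: a1=0.515, a2=2.375, a3=1.870, a4=2.415, a5=2.030, a0=9.205; τ=−ln(0.0676)/9.205=0.293 → t=0.563; u2·a0=0.0304·9.205=0.280 ≤ a1=0.515 → R1 fires; R=2 Z=10 G=6
Draw 7: a1=0.618, a2=2.850, a3=4.488, a4=5.796, a5=4.872, a0=18.624; τ=−ln(0.6178)/18.624=0.026 → t=0.589; u2·a0=0.0040·18.624=0.074 ≤ a1=0.618 → R1 fires; R=3 Z=10 G=7
Draw 8: a1=0.721, a2=3.325, a3=7.854, a4=10.143, a5=8.526, a0=30.569; τ=−ln(0.1705)/30.569=0.058 → t=0.647; u2·a0=0.0645·30.569=1.972; a1=0.721 < 1.972 ≤ a1+a2=4.046 → R2 fires; R=4 Z=11 G=6
Draw 9: a1=0.618, a2=2.850, a3=8.976, a4=11.592, a5=9.744, a0=33.780; τ=−ln(0.9214)/33.780=0.002 → t=0.650; u2·a0=0.6087·33.780=20.562; a1+…+a3=12.444 < 20.562 ≤ a1+…+a4=24.036 → R4 fires; R=5 Z=11 G=6
Draw 10: a1=0.618, a2=2.850, a3=11.220, a4=14.490, a5=12.180, a0=41.358; τ=−ln(0.4919)/41.358=0.017 → t=0.667; u2·a0=0.3399·41.358=14.058; a1+a2=3.468 < 14.058 ≤ a1+…+a3=14.688 → R3 fires; R=4 Z=12 G=6
Draw 11: a1=0.618, a2=2.850, a3=8.976, a4=11.592, a5=9.744, a0=33.780; τ=−ln(0.0488)/33.780=0.089 → t=0.756; u2·a0=0.3435·33.780=11.603; a1+a2=3.468 < 11.603 ≤ a1+…+a3=12.444 → R3 fires; R=3 Z=13 G=6
Draw 12: a1=0.618, a2=2.850, a3=6.732, a4=8.694, a5=7.308, a0=26.202; τ=−ln(0.2639)/26.202=0.051 → t=0.807; u2·a0=0.6174·26.202=16.177; a1+…+a3=10.200 < 16.177 ≤ a1+…+a4=18.894 → R4 fires; R=4 Z=13 G=6
Draw 13: a1=0.618, a2=2.850, a3=8.976, a4=11.592, a5=9.744, a0=33.780; τ=−ln(0.6843)/33.780=0.011 → t=0.818; u2·a0=0.9212·33.780=31.118; a1+…+a4=24.036 < 31.118 ≤ a1+…+a5=33.780 → R5 fires; R=5 Z=13 G=7
Draw 14: a1=0.721, a2=3.325, a3=13.090, a4=16.905, a5=14.210, a0=48.251; τ=−ln(0.3565)/48.251=0.021 → t=0.840 > T=0.83: stop.
Read off R at T=0.83: 5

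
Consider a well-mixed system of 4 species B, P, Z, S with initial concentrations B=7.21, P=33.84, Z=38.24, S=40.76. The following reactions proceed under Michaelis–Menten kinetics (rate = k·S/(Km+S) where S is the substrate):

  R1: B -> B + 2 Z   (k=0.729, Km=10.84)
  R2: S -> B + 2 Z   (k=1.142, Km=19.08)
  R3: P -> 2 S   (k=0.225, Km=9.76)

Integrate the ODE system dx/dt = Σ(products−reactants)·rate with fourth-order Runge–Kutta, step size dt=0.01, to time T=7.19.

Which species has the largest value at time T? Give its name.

Dominant species at T: Z

RK4 with dt=0.01: 719 steps to T=7.19. Trajectory (selected grid times):
t=0.00: B=7.21 P=33.84 Z=38.24 S=40.76
t=0.80: B=7.83 P=33.70 Z=39.96 S=40.42
t=1.60: B=8.45 P=33.56 Z=41.70 S=40.08
t=2.40: B=9.07 P=33.42 Z=43.46 S=39.74
t=3.20: B=9.69 P=33.28 Z=45.23 S=39.40
t=3.99: B=10.29 P=33.14 Z=47.00 S=39.07
t=4.79: B=10.91 P=33.01 Z=48.80 S=38.73
t=5.59: B=11.52 P=32.87 Z=50.62 S=38.40
t=6.39: B=12.13 P=32.73 Z=52.44 S=38.07
t=7.19: B=12.73 P=32.59 Z=54.28 S=37.74
At T=7.19: B=12.73 P=32.59 Z=54.28 S=37.74; the largest is Z.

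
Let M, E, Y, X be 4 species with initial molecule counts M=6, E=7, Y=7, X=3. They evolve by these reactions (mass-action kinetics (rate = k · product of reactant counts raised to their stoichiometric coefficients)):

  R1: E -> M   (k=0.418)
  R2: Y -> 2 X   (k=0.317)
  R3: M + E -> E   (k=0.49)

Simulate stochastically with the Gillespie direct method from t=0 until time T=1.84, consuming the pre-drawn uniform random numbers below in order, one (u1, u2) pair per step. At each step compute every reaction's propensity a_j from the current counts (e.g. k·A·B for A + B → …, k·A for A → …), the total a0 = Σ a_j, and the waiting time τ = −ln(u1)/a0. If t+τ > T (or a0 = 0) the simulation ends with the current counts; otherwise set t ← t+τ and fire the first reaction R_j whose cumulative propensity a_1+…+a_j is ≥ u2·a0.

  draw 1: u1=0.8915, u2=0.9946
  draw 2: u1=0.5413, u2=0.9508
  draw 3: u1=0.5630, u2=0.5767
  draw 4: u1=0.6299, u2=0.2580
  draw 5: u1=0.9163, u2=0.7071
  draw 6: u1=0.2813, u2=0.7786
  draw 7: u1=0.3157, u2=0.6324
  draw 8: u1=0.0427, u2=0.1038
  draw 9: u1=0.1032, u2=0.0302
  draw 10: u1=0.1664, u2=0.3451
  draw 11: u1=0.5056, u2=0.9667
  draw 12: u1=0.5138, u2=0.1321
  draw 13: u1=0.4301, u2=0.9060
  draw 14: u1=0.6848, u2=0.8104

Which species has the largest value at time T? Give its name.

Dominant species at T: X

t=0.000: M=6 E=7 Y=7 X=3
Draw 1: a1=2.926, a2=2.219, a3=20.580, a0=25.725; τ=−ln(0.8915)/25.725=0.004 → t=0.004; u2·a0=0.9946·25.725=25.586; a1+a2=5.145 < 25.586 ≤ a1+…+a3=25.725 → R3 fires; M=5 E=7 Y=7 X=3
Draw 2: a1=2.926, a2=2.219, a3=17.150, a0=22.295; τ=−ln(0.5413)/22.295=0.028 → t=0.032; u2·a0=0.9508·22.295=21.198; a1+a2=5.145 < 21.198 ≤ a1+…+a3=22.295 → R3 fires; M=4 E=7 Y=7 X=3
Draw 3: a1=2.926, a2=2.219, a3=13.720, a0=18.865; τ=−ln(0.5630)/18.865=0.030 → t=0.062; u2·a0=0.5767·18.865=10.879; a1+a2=5.145 < 10.879 ≤ a1+…+a3=18.865 → R3 fires; M=3 E=7 Y=7 X=3
Draw 4: a1=2.926, a2=2.219, a3=10.290, a0=15.435; τ=−ln(0.6299)/15.435=0.030 → t=0.092; u2·a0=0.2580·15.435=3.982; a1=2.926 < 3.982 ≤ a1+a2=5.145 → R2 fires; M=3 E=7 Y=6 X=5
Draw 5: a1=2.926, a2=1.902, a3=10.290, a0=15.118; τ=−ln(0.9163)/15.118=0.006 → t=0.098; u2·a0=0.7071·15.118=10.690; a1+a2=4.828 < 10.690 ≤ a1+…+a3=15.118 → R3 fires; M=2 E=7 Y=6 X=5
Draw 6: a1=2.926, a2=1.902, a3=6.860, a0=11.688; τ=−ln(0.2813)/11.688=0.109 → t=0.207; u2·a0=0.7786·11.688=9.100; a1+a2=4.828 < 9.100 ≤ a1+…+a3=11.688 → R3 fires; M=1 E=7 Y=6 X=5
Draw 7: a1=2.926, a2=1.902, a3=3.430, a0=8.258; τ=−ln(0.3157)/8.258=0.140 → t=0.346; u2·a0=0.6324·8.258=5.222; a1+a2=4.828 < 5.222 ≤ a1+…+a3=8.258 → R3 fires; M=0 E=7 Y=6 X=5
Draw 8: a1=2.926, a2=1.902, a3=0.000, a0=4.828; τ=−ln(0.0427)/4.828=0.653 → t=0.999; u2·a0=0.1038·4.828=0.501 ≤ a1=2.926 → R1 fires; M=1 E=6 Y=6 X=5
Draw 9: a1=2.508, a2=1.902, a3=2.940, a0=7.350; τ=−ln(0.1032)/7.350=0.309 → t=1.308; u2·a0=0.0302·7.350=0.222 ≤ a1=2.508 → R1 fires; M=2 E=5 Y=6 X=5
Draw 10: a1=2.090, a2=1.902, a3=4.900, a0=8.892; τ=−ln(0.1664)/8.892=0.202 → t=1.510; u2·a0=0.3451·8.892=3.069; a1=2.090 < 3.069 ≤ a1+a2=3.992 → R2 fires; M=2 E=5 Y=5 X=7
Draw 11: a1=2.090, a2=1.585, a3=4.900, a0=8.575; τ=−ln(0.5056)/8.575=0.080 → t=1.590; u2·a0=0.9667·8.575=8.289; a1+a2=3.675 < 8.289 ≤ a1+…+a3=8.575 → R3 fires; M=1 E=5 Y=5 X=7
Draw 12: a1=2.090, a2=1.585, a3=2.450, a0=6.125; τ=−ln(0.5138)/6.125=0.109 → t=1.698; u2·a0=0.1321·6.125=0.809 ≤ a1=2.090 → R1 fires; M=2 E=4 Y=5 X=7
Draw 13: a1=1.672, a2=1.585, a3=3.920, a0=7.177; τ=−ln(0.4301)/7.177=0.118 → t=1.816; u2·a0=0.9060·7.177=6.502; a1+a2=3.257 < 6.502 ≤ a1+…+a3=7.177 → R3 fires; M=1 E=4 Y=5 X=7
Draw 14: a1=1.672, a2=1.585, a3=1.960, a0=5.217; τ=−ln(0.6848)/5.217=0.073 → t=1.889 > T=1.84: stop.
At T=1.84: M=1 E=4 Y=5 X=7; the largest is X.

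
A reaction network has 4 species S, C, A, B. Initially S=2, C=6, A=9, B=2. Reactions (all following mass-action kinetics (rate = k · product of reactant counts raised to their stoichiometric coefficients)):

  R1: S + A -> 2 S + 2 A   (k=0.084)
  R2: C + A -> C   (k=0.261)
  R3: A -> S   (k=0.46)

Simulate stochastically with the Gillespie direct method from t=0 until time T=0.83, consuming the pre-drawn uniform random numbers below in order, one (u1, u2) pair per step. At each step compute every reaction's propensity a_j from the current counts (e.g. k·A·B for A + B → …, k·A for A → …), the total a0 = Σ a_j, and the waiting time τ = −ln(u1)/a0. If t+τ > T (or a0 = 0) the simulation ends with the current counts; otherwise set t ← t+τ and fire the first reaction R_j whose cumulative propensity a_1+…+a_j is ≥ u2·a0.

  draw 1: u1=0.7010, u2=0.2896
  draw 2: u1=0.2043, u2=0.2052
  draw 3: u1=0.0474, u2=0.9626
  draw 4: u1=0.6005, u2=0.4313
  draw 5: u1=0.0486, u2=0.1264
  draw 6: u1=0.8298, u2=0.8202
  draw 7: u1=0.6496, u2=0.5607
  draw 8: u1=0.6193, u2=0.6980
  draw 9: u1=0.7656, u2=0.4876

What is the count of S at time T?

t=0.000: S=2 C=6 A=9 B=2
Draw 1: a1=1.512, a2=14.094, a3=4.140, a0=19.746; τ=−ln(0.7010)/19.746=0.018 → t=0.018; u2·a0=0.2896·19.746=5.718; a1=1.512 < 5.718 ≤ a1+a2=15.606 → R2 fires; S=2 C=6 A=8 B=2
Draw 2: a1=1.344, a2=12.528, a3=3.680, a0=17.552; τ=−ln(0.2043)/17.552=0.090 → t=0.108; u2·a0=0.2052·17.552=3.602; a1=1.344 < 3.602 ≤ a1+a2=13.872 → R2 fires; S=2 C=6 A=7 B=2
Draw 3: a1=1.176, a2=10.962, a3=3.220, a0=15.358; τ=−ln(0.0474)/15.358=0.199 → t=0.307; u2·a0=0.9626·15.358=14.784; a1+a2=12.138 < 14.784 ≤ a1+…+a3=15.358 → R3 fires; S=3 C=6 A=6 B=2
Draw 4: a1=1.512, a2=9.396, a3=2.760, a0=13.668; τ=−ln(0.6005)/13.668=0.037 → t=0.344; u2·a0=0.4313·13.668=5.895; a1=1.512 < 5.895 ≤ a1+a2=10.908 → R2 fires; S=3 C=6 A=5 B=2
Draw 5: a1=1.260, a2=7.830, a3=2.300, a0=11.390; τ=−ln(0.0486)/11.390=0.266 → t=0.610; u2·a0=0.1264·11.390=1.440; a1=1.260 < 1.440 ≤ a1+a2=9.090 → R2 fires; S=3 C=6 A=4 B=2
Draw 6: a1=1.008, a2=6.264, a3=1.840, a0=9.112; τ=−ln(0.8298)/9.112=0.020 → t=0.630; u2·a0=0.8202·9.112=7.474; a1+a2=7.272 < 7.474 ≤ a1+…+a3=9.112 → R3 fires; S=4 C=6 A=3 B=2
Draw 7: a1=1.008, a2=4.698, a3=1.380, a0=7.086; τ=−ln(0.6496)/7.086=0.061 → t=0.691; u2·a0=0.5607·7.086=3.973; a1=1.008 < 3.973 ≤ a1+a2=5.706 → R2 fires; S=4 C=6 A=2 B=2
Draw 8: a1=0.672, a2=3.132, a3=0.920, a0=4.724; τ=−ln(0.6193)/4.724=0.101 → t=0.793; u2·a0=0.6980·4.724=3.297; a1=0.672 < 3.297 ≤ a1+a2=3.804 → R2 fires; S=4 C=6 A=1 B=2
Draw 9: a1=0.336, a2=1.566, a3=0.460, a0=2.362; τ=−ln(0.7656)/2.362=0.113 → t=0.906 > T=0.83: stop.
Read off S at T=0.83: 4

S at T = 4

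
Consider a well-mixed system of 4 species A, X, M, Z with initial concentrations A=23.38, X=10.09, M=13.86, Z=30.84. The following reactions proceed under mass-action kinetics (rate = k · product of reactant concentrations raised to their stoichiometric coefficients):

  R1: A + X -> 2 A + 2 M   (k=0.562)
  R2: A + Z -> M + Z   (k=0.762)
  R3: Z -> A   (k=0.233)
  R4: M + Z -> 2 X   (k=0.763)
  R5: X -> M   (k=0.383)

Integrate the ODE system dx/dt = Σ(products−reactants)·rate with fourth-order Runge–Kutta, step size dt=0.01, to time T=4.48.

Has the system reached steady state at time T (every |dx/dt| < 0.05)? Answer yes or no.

Steady state at T: yes

RK4 with dt=0.01: 448 steps to T=4.48. Trajectory (selected grid times):
t=0.00: A=23.38 X=10.09 M=13.86 Z=30.84
t=0.50: A=71.43 X=0.00 M=146.10 Z=0.00
t=1.00: A=71.43 X=0.00 M=146.10 Z=0.00
t=1.49: A=71.43 X=0.00 M=146.10 Z=0.00
t=1.99: A=71.43 X=0.00 M=146.10 Z=0.00
t=2.49: A=71.43 X=0.00 M=146.10 Z=0.00
t=2.99: A=71.43 X=0.00 M=146.10 Z=0.00
t=3.48: A=71.43 X=0.00 M=146.10 Z=0.00
t=3.98: A=71.43 X=0.00 M=146.10 Z=0.00
t=4.48: A=71.43 X=0.00 M=146.10 Z=0.00
Rates at T: R1=0.0000, R2=0.0000, R3=0.0000, R4=0.0000, R5=0.0000
dx/dt at T (Σ net stoichiometry × rate): A=+0.0000, X=-0.0000, M=+0.0000, Z=-0.0000
Largest |dx/dt| is |+0.0000| (M) < 0.05 → steady.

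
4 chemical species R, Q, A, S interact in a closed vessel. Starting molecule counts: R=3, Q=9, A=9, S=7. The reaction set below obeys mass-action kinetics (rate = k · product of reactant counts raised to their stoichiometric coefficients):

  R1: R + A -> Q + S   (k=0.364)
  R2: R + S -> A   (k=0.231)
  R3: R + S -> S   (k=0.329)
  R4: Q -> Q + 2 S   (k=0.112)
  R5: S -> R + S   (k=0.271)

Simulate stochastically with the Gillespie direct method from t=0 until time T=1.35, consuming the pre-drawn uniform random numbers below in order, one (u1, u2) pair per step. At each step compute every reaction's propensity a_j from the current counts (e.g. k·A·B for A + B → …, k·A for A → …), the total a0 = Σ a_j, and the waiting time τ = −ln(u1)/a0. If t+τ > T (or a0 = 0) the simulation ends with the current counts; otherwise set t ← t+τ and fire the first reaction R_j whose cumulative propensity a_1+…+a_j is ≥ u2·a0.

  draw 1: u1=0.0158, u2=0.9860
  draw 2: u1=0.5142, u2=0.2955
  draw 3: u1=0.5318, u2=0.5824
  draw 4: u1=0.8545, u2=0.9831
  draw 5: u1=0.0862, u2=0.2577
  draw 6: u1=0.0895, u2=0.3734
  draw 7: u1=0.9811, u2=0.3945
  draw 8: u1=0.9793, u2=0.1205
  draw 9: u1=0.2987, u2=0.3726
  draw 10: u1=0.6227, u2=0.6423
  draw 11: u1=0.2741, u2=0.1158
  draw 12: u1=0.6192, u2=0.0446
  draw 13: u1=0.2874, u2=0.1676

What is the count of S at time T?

S at T = 13

t=0.000: R=3 Q=9 A=9 S=7
Draw 1: a1=9.828, a2=4.851, a3=6.909, a4=1.008, a5=1.897, a0=24.493; τ=−ln(0.0158)/24.493=0.169 → t=0.169; u2·a0=0.9860·24.493=24.150; a1+…+a4=22.596 < 24.150 ≤ a1+…+a5=24.493 → R5 fires; R=4 Q=9 A=9 S=7
Draw 2: a1=13.104, a2=6.468, a3=9.212, a4=1.008, a5=1.897, a0=31.689; τ=−ln(0.5142)/31.689=0.021 → t=0.190; u2·a0=0.2955·31.689=9.364 ≤ a1=13.104 → R1 fires; R=3 Q=10 A=8 S=8
Draw 3: a1=8.736, a2=5.544, a3=7.896, a4=1.120, a5=2.168, a0=25.464; τ=−ln(0.5318)/25.464=0.025 → t=0.215; u2·a0=0.5824·25.464=14.830; a1+a2=14.280 < 14.830 ≤ a1+…+a3=22.176 → R3 fires; R=2 Q=10 A=8 S=8
Draw 4: a1=5.824, a2=3.696, a3=5.264, a4=1.120, a5=2.168, a0=18.072; τ=−ln(0.8545)/18.072=0.009 → t=0.224; u2·a0=0.9831·18.072=17.767; a1+…+a4=15.904 < 17.767 ≤ a1+…+a5=18.072 → R5 fires; R=3 Q=10 A=8 S=8
Draw 5: a1=8.736, a2=5.544, a3=7.896, a4=1.120, a5=2.168, a0=25.464; τ=−ln(0.0862)/25.464=0.096 → t=0.320; u2·a0=0.2577·25.464=6.562 ≤ a1=8.736 → R1 fires; R=2 Q=11 A=7 S=9
Draw 6: a1=5.096, a2=4.158, a3=5.922, a4=1.232, a5=2.439, a0=18.847; τ=−ln(0.0895)/18.847=0.128 → t=0.448; u2·a0=0.3734·18.847=7.037; a1=5.096 < 7.037 ≤ a1+a2=9.254 → R2 fires; R=1 Q=11 A=8 S=8
Draw 7: a1=2.912, a2=1.848, a3=2.632, a4=1.232, a5=2.168, a0=10.792; τ=−ln(0.9811)/10.792=0.002 → t=0.450; u2·a0=0.3945·10.792=4.257; a1=2.912 < 4.257 ≤ a1+a2=4.760 → R2 fires; R=0 Q=11 A=9 S=7
Draw 8: a1=0.000, a2=0.000, a3=0.000, a4=1.232, a5=1.897, a0=3.129; τ=−ln(0.9793)/3.129=0.007 → t=0.457; u2·a0=0.1205·3.129=0.377; a1+…+a3=0.000 < 0.377 ≤ a1+…+a4=1.232 → R4 fires; R=0 Q=11 A=9 S=9
Draw 9: a1=0.000, a2=0.000, a3=0.000, a4=1.232, a5=2.439, a0=3.671; τ=−ln(0.2987)/3.671=0.329 → t=0.786; u2·a0=0.3726·3.671=1.368; a1+…+a4=1.232 < 1.368 ≤ a1+…+a5=3.671 → R5 fires; R=1 Q=11 A=9 S=9
Draw 10: a1=3.276, a2=2.079, a3=2.961, a4=1.232, a5=2.439, a0=11.987; τ=−ln(0.6227)/11.987=0.040 → t=0.825; u2·a0=0.6423·11.987=7.699; a1+a2=5.355 < 7.699 ≤ a1+…+a3=8.316 → R3 fires; R=0 Q=11 A=9 S=9
Draw 11: a1=0.000, a2=0.000, a3=0.000, a4=1.232, a5=2.439, a0=3.671; τ=−ln(0.2741)/3.671=0.353 → t=1.178; u2·a0=0.1158·3.671=0.425; a1+…+a3=0.000 < 0.425 ≤ a1+…+a4=1.232 → R4 fires; R=0 Q=11 A=9 S=11
Draw 12: a1=0.000, a2=0.000, a3=0.000, a4=1.232, a5=2.981, a0=4.213; τ=−ln(0.6192)/4.213=0.114 → t=1.292; u2·a0=0.0446·4.213=0.188; a1+…+a3=0.000 < 0.188 ≤ a1+…+a4=1.232 → R4 fires; R=0 Q=11 A=9 S=13
Draw 13: a1=0.000, a2=0.000, a3=0.000, a4=1.232, a5=3.523, a0=4.755; τ=−ln(0.2874)/4.755=0.262 → t=1.554 > T=1.35: stop.
Read off S at T=1.35: 13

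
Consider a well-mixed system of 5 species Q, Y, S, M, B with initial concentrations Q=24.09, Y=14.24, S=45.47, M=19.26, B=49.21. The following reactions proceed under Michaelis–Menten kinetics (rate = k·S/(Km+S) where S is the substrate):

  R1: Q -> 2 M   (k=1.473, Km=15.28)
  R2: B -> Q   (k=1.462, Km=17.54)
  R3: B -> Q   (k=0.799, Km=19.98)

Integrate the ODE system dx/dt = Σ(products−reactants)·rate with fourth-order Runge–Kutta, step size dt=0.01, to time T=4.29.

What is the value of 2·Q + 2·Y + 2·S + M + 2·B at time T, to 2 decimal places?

Check how each reaction changes W = 2·Q + 2·Y + 2·S + M + 2·B (weight of products minus weight of reactants):
R1: Q -> 2 M: (1·2) − (2·1) = 2 − 2 = 0
R2: B -> Q: (2·1) − (2·1) = 2 − 2 = 0
R3: B -> Q: (2·1) − (2·1) = 2 − 2 = 0
Every reaction leaves W unchanged, so W is conserved and no simulation is needed: W(T) = W(0) = 2·24.09 + 2·14.24 + 2·45.47 + 19.26 + 2·49.21 = 285.28

Value at T = 285.28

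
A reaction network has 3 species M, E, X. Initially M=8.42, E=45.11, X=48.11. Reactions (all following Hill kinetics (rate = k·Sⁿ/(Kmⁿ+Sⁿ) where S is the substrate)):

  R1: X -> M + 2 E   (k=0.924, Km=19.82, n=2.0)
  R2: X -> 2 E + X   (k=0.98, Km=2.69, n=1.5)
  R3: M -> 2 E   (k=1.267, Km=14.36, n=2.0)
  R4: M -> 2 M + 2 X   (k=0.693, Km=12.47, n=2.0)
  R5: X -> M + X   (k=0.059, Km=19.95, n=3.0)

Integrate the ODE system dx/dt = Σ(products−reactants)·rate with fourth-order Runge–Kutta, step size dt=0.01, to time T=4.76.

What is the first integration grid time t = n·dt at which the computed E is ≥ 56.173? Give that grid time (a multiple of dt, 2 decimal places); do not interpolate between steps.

Threshold first reached at t = 2.60

RK4 with dt=0.01: 476 steps to T=4.76. Trajectory (selected grid times):
t=0.00: M=8.42 E=45.11 X=48.11
t=0.53: M=8.81 E=47.33 X=47.93
t=1.06: M=9.19 E=49.57 X=47.76
t=1.59: M=9.57 E=51.83 X=47.61
t=2.12: M=9.94 E=54.11 X=47.47
t=2.59: M=10.27 E=56.16 X=47.36
t=2.60: M=10.28 E=56.20 X=47.36
t=2.64: M=10.31 E=56.37 X=47.35
t=3.17: M=10.67 E=58.70 X=47.24
t=3.70: M=11.03 E=61.04 X=47.14
t=4.23: M=11.39 E=63.41 X=47.05
t=4.76: M=11.74 E=65.79 X=46.97
E(2.59)=56.156 < 56.173 but E(2.60)=56.200 ≥ 56.173, so the first grid time is t=2.60.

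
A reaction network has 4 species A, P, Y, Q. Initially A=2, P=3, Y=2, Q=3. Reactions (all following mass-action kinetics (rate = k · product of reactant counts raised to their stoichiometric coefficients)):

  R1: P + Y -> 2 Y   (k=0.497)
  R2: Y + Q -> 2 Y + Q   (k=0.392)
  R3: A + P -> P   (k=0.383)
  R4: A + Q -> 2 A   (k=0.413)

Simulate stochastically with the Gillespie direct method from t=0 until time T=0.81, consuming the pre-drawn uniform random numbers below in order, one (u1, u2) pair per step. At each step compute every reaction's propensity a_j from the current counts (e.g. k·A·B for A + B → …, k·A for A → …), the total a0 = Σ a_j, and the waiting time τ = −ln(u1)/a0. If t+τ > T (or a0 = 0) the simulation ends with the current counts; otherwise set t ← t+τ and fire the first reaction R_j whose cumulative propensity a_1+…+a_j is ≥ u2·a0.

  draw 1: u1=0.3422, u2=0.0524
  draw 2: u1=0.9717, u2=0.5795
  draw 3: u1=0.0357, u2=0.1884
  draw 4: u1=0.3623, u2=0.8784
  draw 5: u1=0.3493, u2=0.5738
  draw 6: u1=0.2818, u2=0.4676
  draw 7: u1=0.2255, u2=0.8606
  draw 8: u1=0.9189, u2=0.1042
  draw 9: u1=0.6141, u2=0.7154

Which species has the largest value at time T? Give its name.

Dominant species at T: Y

t=0.000: A=2 P=3 Y=2 Q=3
Draw 1: a1=2.982, a2=2.352, a3=2.298, a4=2.478, a0=10.110; τ=−ln(0.3422)/10.110=0.106 → t=0.106; u2·a0=0.0524·10.110=0.530 ≤ a1=2.982 → R1 fires; A=2 P=2 Y=3 Q=3
Draw 2: a1=2.982, a2=3.528, a3=1.532, a4=2.478, a0=10.520; τ=−ln(0.9717)/10.520=0.003 → t=0.109; u2·a0=0.5795·10.520=6.096; a1=2.982 < 6.096 ≤ a1+a2=6.510 → R2 fires; A=2 P=2 Y=4 Q=3
Draw 3: a1=3.976, a2=4.704, a3=1.532, a4=2.478, a0=12.690; τ=−ln(0.0357)/12.690=0.263 → t=0.371; u2·a0=0.1884·12.690=2.391 ≤ a1=3.976 → R1 fires; A=2 P=1 Y=5 Q=3
Draw 4: a1=2.485, a2=5.880, a3=0.766, a4=2.478, a0=11.609; τ=−ln(0.3623)/11.609=0.087 → t=0.459; u2·a0=0.8784·11.609=10.197; a1+…+a3=9.131 < 10.197 ≤ a1+…+a4=11.609 → R4 fires; A=3 P=1 Y=5 Q=2
Draw 5: a1=2.485, a2=3.920, a3=1.149, a4=2.478, a0=10.032; τ=−ln(0.3493)/10.032=0.105 → t=0.564; u2·a0=0.5738·10.032=5.756; a1=2.485 < 5.756 ≤ a1+a2=6.405 → R2 fires; A=3 P=1 Y=6 Q=2
Draw 6: a1=2.982, a2=4.704, a3=1.149, a4=2.478, a0=11.313; τ=−ln(0.2818)/11.313=0.112 → t=0.676; u2·a0=0.4676·11.313=5.290; a1=2.982 < 5.290 ≤ a1+a2=7.686 → R2 fires; A=3 P=1 Y=7 Q=2
Draw 7: a1=3.479, a2=5.488, a3=1.149, a4=2.478, a0=12.594; τ=−ln(0.2255)/12.594=0.118 → t=0.794; u2·a0=0.8606·12.594=10.838; a1+…+a3=10.116 < 10.838 ≤ a1+…+a4=12.594 → R4 fires; A=4 P=1 Y=7 Q=1
Draw 8: a1=3.479, a2=2.744, a3=1.532, a4=1.652, a0=9.407; τ=−ln(0.9189)/9.407=0.009 → t=0.803; u2·a0=0.1042·9.407=0.980 ≤ a1=3.479 → R1 fires; A=4 P=0 Y=8 Q=1
Draw 9: a1=0.000, a2=3.136, a3=0.000, a4=1.652, a0=4.788; τ=−ln(0.6141)/4.788=0.102 → t=0.905 > T=0.81: stop.
At T=0.81: A=4 P=0 Y=8 Q=1; the largest is Y.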